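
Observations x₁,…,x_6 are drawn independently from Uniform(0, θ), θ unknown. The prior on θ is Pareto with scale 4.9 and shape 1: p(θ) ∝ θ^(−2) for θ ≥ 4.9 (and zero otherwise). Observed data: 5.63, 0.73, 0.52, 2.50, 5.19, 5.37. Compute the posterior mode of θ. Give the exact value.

The Uniform(0, θ) likelihood is θ^(−n) for θ ≥ max(xᵢ), zero otherwise. Here max(xᵢ) = 5.63.
Posterior ∝ θ^(−2) · θ^(−6) = θ^(−8) on θ ≥ max(4.9, 5.63) = 5.63.
This density is strictly decreasing in θ, so the posterior mode lies at the lower boundary of the support.

θ̂_MAP = 5.63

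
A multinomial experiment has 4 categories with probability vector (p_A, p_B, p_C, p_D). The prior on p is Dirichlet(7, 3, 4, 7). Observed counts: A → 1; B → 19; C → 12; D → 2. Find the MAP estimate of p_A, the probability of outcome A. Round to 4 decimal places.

MAP estimate of p_A = 0.1373

The posterior is Dirichlet(αᵢ + nᵢ) = Dirichlet(8, 22, 16, 9).
For a Dirichlet(a₁,…,a_K) with all aᵢ > 1, the mode has j-th component (aⱼ − 1)/(Σaᵢ − K).
Here Σaᵢ = 55 and K = 4, so p_A = (8 − 1)/(55 − 4) = 7/51 ≈ 0.1373.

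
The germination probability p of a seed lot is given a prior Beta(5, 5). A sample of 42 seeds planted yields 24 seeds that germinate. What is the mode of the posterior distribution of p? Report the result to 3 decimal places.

p̂_MAP = 0.560

Prior: Beta(5, 5).
Data: 24 successes in 42 trials. The binomial likelihood contributes p^24(1−p)^18, so the posterior is Beta(5+24, 5+18) = Beta(29, 23).
For Beta(a, b) with a, b > 1 the mode is (a−1)/(a+b−2) = 28/50 ≈ 0.560.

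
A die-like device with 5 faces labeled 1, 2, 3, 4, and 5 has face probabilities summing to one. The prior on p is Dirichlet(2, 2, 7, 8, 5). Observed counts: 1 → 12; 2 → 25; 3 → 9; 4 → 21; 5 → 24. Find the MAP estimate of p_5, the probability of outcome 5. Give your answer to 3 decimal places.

The posterior is Dirichlet(αᵢ + nᵢ) = Dirichlet(14, 27, 16, 29, 29).
For a Dirichlet(a₁,…,a_K) with all aᵢ > 1, the mode has j-th component (aⱼ − 1)/(Σaᵢ − K).
Here Σaᵢ = 115 and K = 5, so p_5 = (29 − 1)/(115 − 5) = 28/110 ≈ 0.255.

MAP estimate: 0.255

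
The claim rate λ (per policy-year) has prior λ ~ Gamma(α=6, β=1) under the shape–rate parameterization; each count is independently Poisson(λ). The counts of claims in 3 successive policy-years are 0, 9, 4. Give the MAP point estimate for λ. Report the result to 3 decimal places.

λ̂_MAP = 4.500

Σxᵢ = 0+9+4 = 13, with n = 3.
Posterior ∝ λ^5e^(−1λ) · λ^13e^(−3λ) = λ^18e^(−4λ), i.e. Gamma(shape=19, rate=4).
The mode of a Gamma(a, b) with a ≥ 1 (shape–rate) is (a−1)/b = 18/4 ≈ 4.500.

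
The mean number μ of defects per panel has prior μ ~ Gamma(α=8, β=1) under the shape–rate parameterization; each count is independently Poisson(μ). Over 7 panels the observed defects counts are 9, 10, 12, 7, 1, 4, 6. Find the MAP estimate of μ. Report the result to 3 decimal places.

Σxᵢ = 9+10+12+7+1+4+6 = 49, with n = 7.
Posterior ∝ μ^7e^(−1μ) · μ^49e^(−7μ) = μ^56e^(−8μ), i.e. Gamma(shape=57, rate=8).
The mode of a Gamma(a, b) with a ≥ 1 (shape–rate) is (a−1)/b = 56/8 ≈ 7.000.

μ̂_MAP = 7.000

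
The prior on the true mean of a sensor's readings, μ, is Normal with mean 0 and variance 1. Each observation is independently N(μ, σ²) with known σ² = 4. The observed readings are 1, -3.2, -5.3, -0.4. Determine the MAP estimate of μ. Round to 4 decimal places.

n = 4; x̄ = (1 + (-3.2) + (-5.3) + (-0.4))/4 = -7.9/4 = -1.975.
For a Normal prior and Normal likelihood with known variance, the posterior is Normal; its mode equals its mean, the precision-weighted average.
Prior precision 1/σ₀² = 1/1 = 1; data precision n/σ² = 4/4 = 1.
μ̂ = (1·0 + 1·(-1.975)) / (1 + 1) = (-1.975)/2 = -0.9875.

μ̂_MAP = -0.9875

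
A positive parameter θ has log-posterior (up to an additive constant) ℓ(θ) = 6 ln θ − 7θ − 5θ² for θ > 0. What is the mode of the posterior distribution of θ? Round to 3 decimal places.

θ̂_MAP = 0.500

ℓ'(θ) = 6/θ − 7 − 10θ. Setting this to zero and multiplying by θ: 10θ² + 7θ − 6 = 0.
θ = (−7 + √(7² + 4·10·6)) / (2·10) = (−7 + √289) / 20 = (−7 + 17)/20 = 1/2.
ℓ''(θ) = −6/θ² − 10 < 0, confirming a maximum.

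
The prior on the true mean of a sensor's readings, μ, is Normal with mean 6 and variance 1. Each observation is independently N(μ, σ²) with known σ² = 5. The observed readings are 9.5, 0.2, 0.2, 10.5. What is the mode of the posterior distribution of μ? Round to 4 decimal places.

n = 4; x̄ = (9.5 + 0.2 + 0.2 + 10.5)/4 = 20.4/4 = 5.1.
For a Normal prior and Normal likelihood with known variance, the posterior is Normal; its mode equals its mean, the precision-weighted average.
Prior precision 1/σ₀² = 1/1 = 1; data precision n/σ² = 4/5 = 0.8.
μ̂ = (1·6 + 0.8·5.1) / (1 + 0.8) = 10.08/1.8 = 5.6000.

μ̂_MAP = 5.6000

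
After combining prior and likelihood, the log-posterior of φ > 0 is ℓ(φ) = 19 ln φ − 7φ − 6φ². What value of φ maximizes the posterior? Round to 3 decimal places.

ℓ'(φ) = 19/φ − 7 − 12φ. Setting this to zero and multiplying by φ: 12φ² + 7φ − 19 = 0.
φ = (−7 + √(7² + 4·12·19)) / (2·12) = (−7 + √961) / 24 = (−7 + 31)/24 = 1.
ℓ''(φ) = −19/φ² − 12 < 0, confirming a maximum.

φ̂_MAP = 1.000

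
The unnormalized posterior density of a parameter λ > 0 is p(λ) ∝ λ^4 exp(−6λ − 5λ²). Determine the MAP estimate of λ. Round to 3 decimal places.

λ̂_MAP = 0.400

ℓ'(λ) = 4/λ − 6 − 10λ. Setting this to zero and multiplying by λ: 10λ² + 6λ − 4 = 0.
λ = (−6 + √(6² + 4·10·4)) / (2·10) = (−6 + √196) / 20 = (−6 + 14)/20 = 2/5.
ℓ''(λ) = −4/λ² − 10 < 0, confirming a maximum.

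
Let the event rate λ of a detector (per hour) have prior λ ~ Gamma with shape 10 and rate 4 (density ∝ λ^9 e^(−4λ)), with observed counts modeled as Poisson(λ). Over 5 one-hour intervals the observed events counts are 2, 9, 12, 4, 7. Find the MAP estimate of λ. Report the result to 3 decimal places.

Σxᵢ = 2+9+12+4+7 = 34, with n = 5.
Posterior ∝ λ^9e^(−4λ) · λ^34e^(−5λ) = λ^43e^(−9λ), i.e. Gamma(shape=44, rate=9).
The mode of a Gamma(a, b) with a ≥ 1 (shape–rate) is (a−1)/b = 43/9 ≈ 4.778.

λ̂_MAP = 4.778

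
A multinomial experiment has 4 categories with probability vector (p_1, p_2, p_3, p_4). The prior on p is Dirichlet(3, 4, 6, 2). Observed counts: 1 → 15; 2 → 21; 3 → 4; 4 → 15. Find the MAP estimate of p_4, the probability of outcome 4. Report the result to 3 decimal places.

MAP estimate: 0.242

The posterior is Dirichlet(αᵢ + nᵢ) = Dirichlet(18, 25, 10, 17).
For a Dirichlet(a₁,…,a_K) with all aᵢ > 1, the mode has j-th component (aⱼ − 1)/(Σaᵢ − K).
Here Σaᵢ = 70 and K = 4, so p_4 = (17 − 1)/(70 − 4) = 16/66 ≈ 0.242.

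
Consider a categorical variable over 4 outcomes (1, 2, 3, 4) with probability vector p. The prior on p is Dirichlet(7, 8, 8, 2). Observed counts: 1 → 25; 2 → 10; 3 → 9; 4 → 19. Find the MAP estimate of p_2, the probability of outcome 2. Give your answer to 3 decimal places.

MAP estimate: 0.202

The posterior is Dirichlet(αᵢ + nᵢ) = Dirichlet(32, 18, 17, 21).
For a Dirichlet(a₁,…,a_K) with all aᵢ > 1, the mode has j-th component (aⱼ − 1)/(Σaᵢ − K).
Here Σaᵢ = 88 and K = 4, so p_2 = (18 − 1)/(88 − 4) = 17/84 ≈ 0.202.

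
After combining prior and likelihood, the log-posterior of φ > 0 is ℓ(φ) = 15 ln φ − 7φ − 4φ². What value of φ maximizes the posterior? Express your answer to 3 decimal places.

ℓ'(φ) = 15/φ − 7 − 8φ. Setting this to zero and multiplying by φ: 8φ² + 7φ − 15 = 0.
φ = (−7 + √(7² + 4·8·15)) / (2·8) = (−7 + √529) / 16 = (−7 + 23)/16 = 1.
ℓ''(φ) = −15/φ² − 8 < 0, confirming a maximum.

φ̂_MAP = 1.000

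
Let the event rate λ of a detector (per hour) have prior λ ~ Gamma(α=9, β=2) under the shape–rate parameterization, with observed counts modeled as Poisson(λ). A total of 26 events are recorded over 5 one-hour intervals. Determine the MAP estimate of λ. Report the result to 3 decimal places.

λ̂_MAP = 4.857

Σxᵢ = 26, n = 5.
Posterior ∝ λ^8e^(−2λ) · λ^26e^(−5λ) = λ^34e^(−7λ), i.e. Gamma(shape=35, rate=7).
The mode of a Gamma(a, b) with a ≥ 1 (shape–rate) is (a−1)/b = 34/7 ≈ 4.857.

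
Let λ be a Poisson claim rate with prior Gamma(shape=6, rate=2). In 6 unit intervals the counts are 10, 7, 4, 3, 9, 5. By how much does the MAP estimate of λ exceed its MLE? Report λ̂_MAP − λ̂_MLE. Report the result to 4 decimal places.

MAP − MLE = -0.9583

Σxᵢ = 38. Posterior is Gamma(44, 8); MAP = (44−1)/8 = 43/8 ≈ 5.37500.
MLE = x̄ = 38/6 ≈ 6.33333.
Difference = 43/8 − 38/6 = -23/24 ≈ -0.9583.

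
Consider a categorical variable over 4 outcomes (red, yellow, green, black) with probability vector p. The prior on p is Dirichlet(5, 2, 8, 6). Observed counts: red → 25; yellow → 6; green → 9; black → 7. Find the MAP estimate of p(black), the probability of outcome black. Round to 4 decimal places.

MAP estimate of p(black) = 0.1875

The posterior is Dirichlet(αᵢ + nᵢ) = Dirichlet(30, 8, 17, 13).
For a Dirichlet(a₁,…,a_K) with all aᵢ > 1, the mode has j-th component (aⱼ − 1)/(Σaᵢ − K).
Here Σaᵢ = 68 and K = 4, so p(black) = (13 − 1)/(68 − 4) = 12/64 ≈ 0.1875.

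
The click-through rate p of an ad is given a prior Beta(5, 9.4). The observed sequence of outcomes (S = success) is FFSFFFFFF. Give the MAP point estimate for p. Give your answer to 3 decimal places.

Prior: Beta(5, 9.4).
Data: 1 success in 9 trials (from the sequence). The binomial likelihood contributes p(1−p)^8, so the posterior is Beta(5+1, 9.4+8) = Beta(6, 17.4).
For Beta(a, b) with a, b > 1 the mode is (a−1)/(a+b−2) = 5/21.4 ≈ 0.234.

p̂_MAP = 0.234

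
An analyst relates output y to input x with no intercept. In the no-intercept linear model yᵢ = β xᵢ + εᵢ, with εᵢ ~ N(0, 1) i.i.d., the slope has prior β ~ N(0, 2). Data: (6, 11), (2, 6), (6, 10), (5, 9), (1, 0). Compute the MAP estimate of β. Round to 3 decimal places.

log p(β | y) = −Σ(yᵢ − βxᵢ)²/(2·1) − β²/(2·2) + const.
Setting the derivative to zero: Σxᵢ(yᵢ − βxᵢ)/1 − β/2 = 0, so β = Σxᵢyᵢ / (Σxᵢ² + σ²/τ²).
Σxᵢyᵢ = 6·11 + 2·6 + 6·10 + 5·9 + 1·0 = 183; Σxᵢ² = 102; σ²/τ² = 0.5.
β̂_MAP = 183 / (102 + 0.5) = 183/102.5 ≈ 1.785.

β̂_MAP = 1.785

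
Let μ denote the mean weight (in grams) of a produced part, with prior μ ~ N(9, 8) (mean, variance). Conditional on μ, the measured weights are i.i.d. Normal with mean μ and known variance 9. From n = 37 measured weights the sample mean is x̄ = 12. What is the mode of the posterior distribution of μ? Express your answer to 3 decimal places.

μ̂_MAP = 11.911

n = 37, x̄ = 12.
For a Normal prior and Normal likelihood with known variance, the posterior is Normal; its mode equals its mean, the precision-weighted average.
Prior precision 1/σ₀² = 1/8 = 0.125; data precision n/σ² = 37/9.
μ̂ = (0.125·9 + (37/9)·12) / (0.125 + 37/9) = (1211/24)/(305/72) = 3633/305 ≈ 11.911.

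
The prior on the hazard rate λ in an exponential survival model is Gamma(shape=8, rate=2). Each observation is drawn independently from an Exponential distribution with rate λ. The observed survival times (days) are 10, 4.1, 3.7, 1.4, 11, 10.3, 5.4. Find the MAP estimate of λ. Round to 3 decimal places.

The Exponential(rate=λ) likelihood is ∝ λ^n e^(−λΣtᵢ). Here n = 7 and Σtᵢ = 10 + 4.1 + 3.7 + 1.4 + 11 + 10.3 + 5.4 = 45.9.
Posterior ∝ λ^7e^(−2λ) · λ^7e^(−45.9λ) = λ^14e^(−47.9λ), i.e. Gamma(15, 47.9).
Mode = (a−1)/b = 14/47.9 ≈ 0.292.

λ̂_MAP = 0.292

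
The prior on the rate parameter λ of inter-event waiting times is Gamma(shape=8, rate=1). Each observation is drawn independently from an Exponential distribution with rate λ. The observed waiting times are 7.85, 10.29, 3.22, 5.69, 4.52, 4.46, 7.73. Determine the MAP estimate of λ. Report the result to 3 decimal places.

λ̂_MAP = 0.313

The Exponential(rate=λ) likelihood is ∝ λ^n e^(−λΣtᵢ). Here n = 7 and Σtᵢ = 7.85 + 10.29 + 3.22 + 5.69 + 4.52 + 4.46 + 7.73 = 43.76.
Posterior ∝ λ^7e^(−1λ) · λ^7e^(−43.76λ) = λ^14e^(−44.76λ), i.e. Gamma(15, 44.76).
Mode = (a−1)/b = 14/44.76 ≈ 0.313.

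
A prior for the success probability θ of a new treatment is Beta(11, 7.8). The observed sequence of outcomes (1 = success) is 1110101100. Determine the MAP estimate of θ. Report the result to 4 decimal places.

Prior: Beta(11, 7.8).
Data: 6 successes in 10 trials (from the sequence). The binomial likelihood contributes θ^6(1−θ)^4, so the posterior is Beta(11+6, 7.8+4) = Beta(17, 11.8).
For Beta(a, b) with a, b > 1 the mode is (a−1)/(a+b−2) = 16/26.8 ≈ 0.5970.

θ̂_MAP = 0.5970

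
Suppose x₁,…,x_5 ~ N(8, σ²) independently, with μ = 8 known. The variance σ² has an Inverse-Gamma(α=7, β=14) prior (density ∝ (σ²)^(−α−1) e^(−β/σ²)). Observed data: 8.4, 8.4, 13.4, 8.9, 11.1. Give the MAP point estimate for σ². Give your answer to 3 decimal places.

Sum of squared deviations about the known mean: SS = (8.4−8)² + (8.4−8)² + (13.4−8)² + (8.9−8)² + (11.1−8)² = 39.9.
The Normal likelihood contributes (σ²)^(−n/2) exp(−SS/(2σ²)), so the posterior is Inverse-Gamma(α + n/2, β + SS/2) = Inverse-Gamma(9.5, 33.95).
The mode of Inverse-Gamma(a, b) is b/(a+1) = 33.95/10.5 ≈ 3.233.

σ̂²_MAP = 3.233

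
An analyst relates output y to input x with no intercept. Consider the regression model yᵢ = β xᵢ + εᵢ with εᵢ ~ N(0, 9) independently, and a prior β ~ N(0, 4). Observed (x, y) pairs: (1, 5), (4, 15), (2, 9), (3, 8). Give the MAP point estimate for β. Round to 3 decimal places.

β̂_MAP = 3.318

log p(β | y) = −Σ(yᵢ − βxᵢ)²/(2·9) − β²/(2·4) + const.
Setting the derivative to zero: Σxᵢ(yᵢ − βxᵢ)/9 − β/4 = 0, so β = Σxᵢyᵢ / (Σxᵢ² + σ²/τ²).
Σxᵢyᵢ = 1·5 + 4·15 + 2·9 + 3·8 = 107; Σxᵢ² = 30; σ²/τ² = 2.25.
β̂_MAP = 107 / (30 + 2.25) = 107/32.25 ≈ 3.318.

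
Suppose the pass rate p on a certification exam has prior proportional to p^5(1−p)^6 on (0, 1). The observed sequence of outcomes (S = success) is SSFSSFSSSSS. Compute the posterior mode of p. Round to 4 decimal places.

p̂_MAP = 0.6364

The prior density ∝ p^5(1−p)^6 is the kernel of Beta(6, 7).
Data: 9 successes in 11 trials (from the sequence). The binomial likelihood contributes p^9(1−p)^2, so the posterior is Beta(6+9, 7+2) = Beta(15, 9).
For Beta(a, b) with a, b > 1 the mode is (a−1)/(a+b−2) = 14/22 ≈ 0.6364.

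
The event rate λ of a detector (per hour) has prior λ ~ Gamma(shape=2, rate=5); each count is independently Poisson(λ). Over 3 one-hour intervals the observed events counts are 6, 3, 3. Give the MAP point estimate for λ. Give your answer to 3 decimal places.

Σxᵢ = 6+3+3 = 12, with n = 3.
Posterior ∝ λe^(−5λ) · λ^12e^(−3λ) = λ^13e^(−8λ), i.e. Gamma(shape=14, rate=8).
The mode of a Gamma(a, b) with a ≥ 1 (shape–rate) is (a−1)/b = 13/8 ≈ 1.625.

λ̂_MAP = 1.625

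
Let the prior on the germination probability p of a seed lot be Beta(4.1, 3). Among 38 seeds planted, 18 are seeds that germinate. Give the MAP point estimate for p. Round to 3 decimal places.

p̂_MAP = 0.490

Prior: Beta(4.1, 3).
Data: 18 successes in 38 trials. The binomial likelihood contributes p^18(1−p)^20, so the posterior is Beta(4.1+18, 3+20) = Beta(22.1, 23).
For Beta(a, b) with a, b > 1 the mode is (a−1)/(a+b−2) = 21.1/43.1 ≈ 0.490.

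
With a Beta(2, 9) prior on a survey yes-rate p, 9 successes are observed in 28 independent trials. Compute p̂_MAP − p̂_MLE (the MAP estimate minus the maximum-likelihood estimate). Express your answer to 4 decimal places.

Posterior is Beta(11, 28); MAP = (11−1)/(39−2) = 10/37 ≈ 0.27027.
MLE ignores the prior: p̂_MLE = k/n = 9/28 ≈ 0.32143.
Difference = 10/37 − 9/28 = -53/1036 ≈ -0.0512.

MAP − MLE = -0.0512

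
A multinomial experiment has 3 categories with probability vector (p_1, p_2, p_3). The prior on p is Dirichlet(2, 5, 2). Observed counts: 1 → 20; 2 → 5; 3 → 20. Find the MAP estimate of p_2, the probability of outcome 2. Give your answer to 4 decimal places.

The posterior is Dirichlet(αᵢ + nᵢ) = Dirichlet(22, 10, 22).
For a Dirichlet(a₁,…,a_K) with all aᵢ > 1, the mode has j-th component (aⱼ − 1)/(Σaᵢ − K).
Here Σaᵢ = 54 and K = 3, so p_2 = (10 − 1)/(54 − 3) = 9/51 ≈ 0.1765.

MAP estimate: 0.1765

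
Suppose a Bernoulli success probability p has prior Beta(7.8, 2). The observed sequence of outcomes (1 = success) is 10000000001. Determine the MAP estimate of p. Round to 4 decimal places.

Prior: Beta(7.8, 2).
Data: 2 successes in 11 trials (from the sequence). The binomial likelihood contributes p^2(1−p)^9, so the posterior is Beta(7.8+2, 2+9) = Beta(9.8, 11).
For Beta(a, b) with a, b > 1 the mode is (a−1)/(a+b−2) = 8.8/18.8 ≈ 0.4681.

p̂_MAP = 0.4681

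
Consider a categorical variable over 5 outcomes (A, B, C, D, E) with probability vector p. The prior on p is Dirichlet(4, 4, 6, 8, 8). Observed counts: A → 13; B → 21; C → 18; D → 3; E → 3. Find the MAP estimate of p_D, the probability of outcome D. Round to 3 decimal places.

The posterior is Dirichlet(αᵢ + nᵢ) = Dirichlet(17, 25, 24, 11, 11).
For a Dirichlet(a₁,…,a_K) with all aᵢ > 1, the mode has j-th component (aⱼ − 1)/(Σaᵢ − K).
Here Σaᵢ = 88 and K = 5, so p_D = (11 − 1)/(88 − 5) = 10/83 ≈ 0.120.

MAP estimate of p_D = 0.120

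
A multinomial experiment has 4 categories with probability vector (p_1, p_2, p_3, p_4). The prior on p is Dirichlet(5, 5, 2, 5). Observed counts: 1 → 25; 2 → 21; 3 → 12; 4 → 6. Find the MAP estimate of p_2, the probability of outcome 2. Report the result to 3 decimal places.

The posterior is Dirichlet(αᵢ + nᵢ) = Dirichlet(30, 26, 14, 11).
For a Dirichlet(a₁,…,a_K) with all aᵢ > 1, the mode has j-th component (aⱼ − 1)/(Σaᵢ − K).
Here Σaᵢ = 81 and K = 4, so p_2 = (26 − 1)/(81 − 4) = 25/77 ≈ 0.325.

MAP estimate: 0.325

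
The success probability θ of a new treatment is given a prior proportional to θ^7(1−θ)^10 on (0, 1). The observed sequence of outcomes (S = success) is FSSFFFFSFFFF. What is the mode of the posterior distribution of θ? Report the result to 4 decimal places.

θ̂_MAP = 0.3448

The prior density ∝ θ^7(1−θ)^10 is the kernel of Beta(8, 11).
Data: 3 successes in 12 trials (from the sequence). The binomial likelihood contributes θ^3(1−θ)^9, so the posterior is Beta(8+3, 11+9) = Beta(11, 20).
For Beta(a, b) with a, b > 1 the mode is (a−1)/(a+b−2) = 10/29 ≈ 0.3448.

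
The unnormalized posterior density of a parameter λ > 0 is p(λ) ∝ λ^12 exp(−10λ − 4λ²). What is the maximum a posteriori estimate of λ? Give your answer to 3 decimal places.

ℓ'(λ) = 12/λ − 10 − 8λ. Setting this to zero and multiplying by λ: 8λ² + 10λ − 12 = 0.
λ = (−10 + √(10² + 4·8·12)) / (2·8) = (−10 + √484) / 16 = (−10 + 22)/16 = 3/4.
ℓ''(λ) = −12/λ² − 8 < 0, confirming a maximum.

λ̂_MAP = 0.750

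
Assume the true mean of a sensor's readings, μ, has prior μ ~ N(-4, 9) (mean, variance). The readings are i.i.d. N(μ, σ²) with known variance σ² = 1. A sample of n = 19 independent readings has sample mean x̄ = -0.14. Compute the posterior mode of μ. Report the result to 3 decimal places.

n = 19, x̄ = -0.14.
For a Normal prior and Normal likelihood with known variance, the posterior is Normal; its mode equals its mean, the precision-weighted average.
Prior precision 1/σ₀² = 1/9; data precision n/σ² = 19/1 = 19.
μ̂ = ((1/9)·(-4) + 19·(-0.14)) / (1/9 + 19) = (-1397/450)/(172/9) = -1397/8600 ≈ -0.162.

μ̂_MAP = -0.162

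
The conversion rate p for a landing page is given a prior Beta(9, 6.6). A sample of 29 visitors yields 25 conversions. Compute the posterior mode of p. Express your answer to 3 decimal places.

Prior: Beta(9, 6.6).
Data: 25 successes in 29 trials. The binomial likelihood contributes p^25(1−p)^4, so the posterior is Beta(9+25, 6.6+4) = Beta(34, 10.6).
For Beta(a, b) with a, b > 1 the mode is (a−1)/(a+b−2) = 33/42.6 ≈ 0.775.

p̂_MAP = 0.775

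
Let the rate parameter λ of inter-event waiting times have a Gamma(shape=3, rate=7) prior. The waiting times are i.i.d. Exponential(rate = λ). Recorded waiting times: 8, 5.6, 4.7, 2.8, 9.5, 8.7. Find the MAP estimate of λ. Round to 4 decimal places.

The Exponential(rate=λ) likelihood is ∝ λ^n e^(−λΣtᵢ). Here n = 6 and Σtᵢ = 8 + 5.6 + 4.7 + 2.8 + 9.5 + 8.7 = 39.3.
Posterior ∝ λ^2e^(−7λ) · λ^6e^(−39.3λ) = λ^8e^(−46.3λ), i.e. Gamma(9, 46.3).
Mode = (a−1)/b = 8/46.3 ≈ 0.1728.

λ̂_MAP = 0.1728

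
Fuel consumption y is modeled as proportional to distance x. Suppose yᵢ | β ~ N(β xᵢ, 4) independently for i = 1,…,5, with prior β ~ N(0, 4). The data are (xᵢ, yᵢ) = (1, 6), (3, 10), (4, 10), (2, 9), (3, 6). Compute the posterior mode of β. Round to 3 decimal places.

log p(β | y) = −Σ(yᵢ − βxᵢ)²/(2·4) − β²/(2·4) + const.
Setting the derivative to zero: Σxᵢ(yᵢ − βxᵢ)/4 − β/4 = 0, so β = Σxᵢyᵢ / (Σxᵢ² + σ²/τ²).
Σxᵢyᵢ = 1·6 + 3·10 + 4·10 + 2·9 + 3·6 = 112; Σxᵢ² = 39; σ²/τ² = 1.
β̂_MAP = 112 / (39 + 1) = 112/40 ≈ 2.800.

β̂_MAP = 2.800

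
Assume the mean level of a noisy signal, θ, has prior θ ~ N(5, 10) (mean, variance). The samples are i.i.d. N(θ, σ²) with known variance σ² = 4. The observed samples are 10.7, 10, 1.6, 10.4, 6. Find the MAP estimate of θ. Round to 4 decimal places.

n = 5; x̄ = (10.7 + 10 + 1.6 + 10.4 + 6)/5 = 38.7/5 = 7.74.
For a Normal prior and Normal likelihood with known variance, the posterior is Normal; its mode equals its mean, the precision-weighted average.
Prior precision 1/σ₀² = 1/10 = 0.1; data precision n/σ² = 5/4 = 1.25.
θ̂ = (0.1·5 + 1.25·7.74) / (0.1 + 1.25) = 10.175/1.35 = 407/54 ≈ 7.5370.

θ̂_MAP = 7.5370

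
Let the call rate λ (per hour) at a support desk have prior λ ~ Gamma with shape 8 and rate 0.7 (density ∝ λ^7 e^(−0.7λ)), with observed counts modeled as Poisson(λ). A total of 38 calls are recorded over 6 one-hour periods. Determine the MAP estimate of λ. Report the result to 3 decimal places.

λ̂_MAP = 6.716

Σxᵢ = 38, n = 6.
Posterior ∝ λ^7e^(−0.7λ) · λ^38e^(−6λ) = λ^45e^(−6.7λ), i.e. Gamma(shape=46, rate=6.7).
The mode of a Gamma(a, b) with a ≥ 1 (shape–rate) is (a−1)/b = 45/6.7 ≈ 6.716.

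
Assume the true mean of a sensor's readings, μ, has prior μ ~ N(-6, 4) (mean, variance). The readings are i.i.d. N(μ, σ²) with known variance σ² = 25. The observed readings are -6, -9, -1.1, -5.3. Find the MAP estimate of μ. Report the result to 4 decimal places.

μ̂_MAP = -5.7463

n = 4; x̄ = ((-6) + (-9) + (-1.1) + (-5.3))/4 = -21.4/4 = -5.35.
For a Normal prior and Normal likelihood with known variance, the posterior is Normal; its mode equals its mean, the precision-weighted average.
Prior precision 1/σ₀² = 1/4 = 0.25; data precision n/σ² = 4/25 = 0.16.
μ̂ = (0.25·(-6) + 0.16·(-5.35)) / (0.25 + 0.16) = (-2.356)/0.41 = -1178/205 ≈ -5.7463.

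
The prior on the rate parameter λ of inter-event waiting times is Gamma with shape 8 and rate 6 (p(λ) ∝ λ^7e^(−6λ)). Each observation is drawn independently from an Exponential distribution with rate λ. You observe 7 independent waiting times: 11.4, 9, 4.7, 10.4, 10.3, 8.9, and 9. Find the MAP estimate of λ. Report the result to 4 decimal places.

λ̂_MAP = 0.2009

The Exponential(rate=λ) likelihood is ∝ λ^n e^(−λΣtᵢ). Here n = 7 and Σtᵢ = 11.4 + 9 + 4.7 + 10.4 + 10.3 + 8.9 + 9 = 63.7.
Posterior ∝ λ^7e^(−6λ) · λ^7e^(−63.7λ) = λ^14e^(−69.7λ), i.e. Gamma(15, 69.7).
Mode = (a−1)/b = 14/69.7 ≈ 0.2009.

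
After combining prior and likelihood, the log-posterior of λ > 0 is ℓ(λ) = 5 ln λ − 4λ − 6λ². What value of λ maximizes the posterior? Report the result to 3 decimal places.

λ̂_MAP = 0.500

ℓ'(λ) = 5/λ − 4 − 12λ. Setting this to zero and multiplying by λ: 12λ² + 4λ − 5 = 0.
λ = (−4 + √(4² + 4·12·5)) / (2·12) = (−4 + √256) / 24 = (−4 + 16)/24 = 1/2.
ℓ''(λ) = −5/λ² − 12 < 0, confirming a maximum.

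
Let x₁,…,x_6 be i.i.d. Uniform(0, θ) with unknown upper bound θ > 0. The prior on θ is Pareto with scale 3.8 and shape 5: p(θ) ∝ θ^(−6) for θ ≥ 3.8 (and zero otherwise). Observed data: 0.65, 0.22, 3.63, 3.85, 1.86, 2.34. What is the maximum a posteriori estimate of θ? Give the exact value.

θ̂_MAP = 3.85

The Uniform(0, θ) likelihood is θ^(−n) for θ ≥ max(xᵢ), zero otherwise. Here max(xᵢ) = 3.85.
Posterior ∝ θ^(−6) · θ^(−6) = θ^(−12) on θ ≥ max(3.8, 3.85) = 3.85.
This density is strictly decreasing in θ, so the posterior mode lies at the lower boundary of the support.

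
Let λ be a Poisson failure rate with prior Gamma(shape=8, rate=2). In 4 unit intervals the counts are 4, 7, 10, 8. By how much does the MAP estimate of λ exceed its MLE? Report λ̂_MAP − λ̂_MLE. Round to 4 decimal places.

MAP − MLE = -1.2500

Σxᵢ = 29. Posterior is Gamma(37, 6); MAP = (37−1)/6 = 36/6 ≈ 6.00000.
MLE = x̄ = 29/4 ≈ 7.25000.
Difference = 36/6 − 29/4 = -5/4 ≈ -1.2500.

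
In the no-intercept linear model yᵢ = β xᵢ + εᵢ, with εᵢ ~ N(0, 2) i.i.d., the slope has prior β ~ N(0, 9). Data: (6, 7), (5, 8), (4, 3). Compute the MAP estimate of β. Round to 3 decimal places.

log p(β | y) = −Σ(yᵢ − βxᵢ)²/(2·2) − β²/(2·9) + const.
Setting the derivative to zero: Σxᵢ(yᵢ − βxᵢ)/2 − β/9 = 0, so β = Σxᵢyᵢ / (Σxᵢ² + σ²/τ²).
Σxᵢyᵢ = 6·7 + 5·8 + 4·3 = 94; Σxᵢ² = 77; σ²/τ² = 2/9.
β̂_MAP = 94 / (77 + 2/9) = 94/(695/9) = 846/695 ≈ 1.217.

β̂_MAP = 1.217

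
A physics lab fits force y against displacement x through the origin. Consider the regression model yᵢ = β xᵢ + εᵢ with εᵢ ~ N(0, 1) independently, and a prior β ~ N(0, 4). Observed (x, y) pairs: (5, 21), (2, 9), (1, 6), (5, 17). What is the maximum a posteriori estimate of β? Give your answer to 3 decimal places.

β̂_MAP = 3.873

log p(β | y) = −Σ(yᵢ − βxᵢ)²/(2·1) − β²/(2·4) + const.
Setting the derivative to zero: Σxᵢ(yᵢ − βxᵢ)/1 − β/4 = 0, so β = Σxᵢyᵢ / (Σxᵢ² + σ²/τ²).
Σxᵢyᵢ = 5·21 + 2·9 + 1·6 + 5·17 = 214; Σxᵢ² = 55; σ²/τ² = 0.25.
β̂_MAP = 214 / (55 + 0.25) = 214/55.25 ≈ 3.873.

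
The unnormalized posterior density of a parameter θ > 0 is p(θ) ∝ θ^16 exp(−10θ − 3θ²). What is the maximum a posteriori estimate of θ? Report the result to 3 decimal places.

ℓ'(θ) = 16/θ − 10 − 6θ. Setting this to zero and multiplying by θ: 6θ² + 10θ − 16 = 0.
θ = (−10 + √(10² + 4·6·16)) / (2·6) = (−10 + √484) / 12 = (−10 + 22)/12 = 1.
ℓ''(θ) = −16/θ² − 6 < 0, confirming a maximum.

θ̂_MAP = 1.000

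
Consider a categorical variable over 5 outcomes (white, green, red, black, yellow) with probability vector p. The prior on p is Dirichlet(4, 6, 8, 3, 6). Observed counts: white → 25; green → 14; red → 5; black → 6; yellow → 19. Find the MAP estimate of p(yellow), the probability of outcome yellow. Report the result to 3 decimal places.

The posterior is Dirichlet(αᵢ + nᵢ) = Dirichlet(29, 20, 13, 9, 25).
For a Dirichlet(a₁,…,a_K) with all aᵢ > 1, the mode has j-th component (aⱼ − 1)/(Σaᵢ − K).
Here Σaᵢ = 96 and K = 5, so p(yellow) = (25 − 1)/(96 − 5) = 24/91 ≈ 0.264.

MAP estimate of p(yellow) = 0.264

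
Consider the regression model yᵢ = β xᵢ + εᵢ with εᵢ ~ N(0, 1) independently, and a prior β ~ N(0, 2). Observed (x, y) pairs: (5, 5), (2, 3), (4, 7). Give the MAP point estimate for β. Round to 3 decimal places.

log p(β | y) = −Σ(yᵢ − βxᵢ)²/(2·1) − β²/(2·2) + const.
Setting the derivative to zero: Σxᵢ(yᵢ − βxᵢ)/1 − β/2 = 0, so β = Σxᵢyᵢ / (Σxᵢ² + σ²/τ²).
Σxᵢyᵢ = 5·5 + 2·3 + 4·7 = 59; Σxᵢ² = 45; σ²/τ² = 0.5.
β̂_MAP = 59 / (45 + 0.5) = 59/45.5 ≈ 1.297.

β̂_MAP = 1.297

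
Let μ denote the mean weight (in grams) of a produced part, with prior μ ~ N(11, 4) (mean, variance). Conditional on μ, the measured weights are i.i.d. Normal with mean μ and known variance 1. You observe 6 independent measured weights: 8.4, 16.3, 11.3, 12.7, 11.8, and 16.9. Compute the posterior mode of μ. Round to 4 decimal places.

μ̂_MAP = 12.8240

n = 6; x̄ = (8.4 + 16.3 + 11.3 + 12.7 + 11.8 + 16.9)/6 = 77.4/6 = 12.9.
For a Normal prior and Normal likelihood with known variance, the posterior is Normal; its mode equals its mean, the precision-weighted average.
Prior precision 1/σ₀² = 1/4 = 0.25; data precision n/σ² = 6/1 = 6.
μ̂ = (0.25·11 + 6·12.9) / (0.25 + 6) = 80.15/6.25 = 12.8240.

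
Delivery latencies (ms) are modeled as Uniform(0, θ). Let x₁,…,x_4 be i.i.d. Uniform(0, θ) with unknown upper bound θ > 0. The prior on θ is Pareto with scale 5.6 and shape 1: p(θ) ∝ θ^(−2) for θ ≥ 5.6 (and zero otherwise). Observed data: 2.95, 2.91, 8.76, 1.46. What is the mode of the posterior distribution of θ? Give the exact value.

The Uniform(0, θ) likelihood is θ^(−n) for θ ≥ max(xᵢ), zero otherwise. Here max(xᵢ) = 8.76.
Posterior ∝ θ^(−2) · θ^(−4) = θ^(−6) on θ ≥ max(5.6, 8.76) = 8.76.
This density is strictly decreasing in θ, so the posterior mode lies at the lower boundary of the support.

θ̂_MAP = 8.76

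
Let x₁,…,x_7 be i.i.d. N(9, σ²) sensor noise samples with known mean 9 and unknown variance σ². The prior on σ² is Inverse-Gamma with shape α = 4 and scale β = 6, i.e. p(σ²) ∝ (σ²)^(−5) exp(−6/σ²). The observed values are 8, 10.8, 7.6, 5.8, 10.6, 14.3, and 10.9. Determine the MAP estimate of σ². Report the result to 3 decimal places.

Sum of squared deviations about the known mean: SS = (8−9)² + (10.8−9)² + (7.6−9)² + (5.8−9)² + (10.6−9)² + (14.3−9)² + (10.9−9)² = 50.7.
The Normal likelihood contributes (σ²)^(−n/2) exp(−SS/(2σ²)), so the posterior is Inverse-Gamma(α + n/2, β + SS/2) = Inverse-Gamma(7.5, 31.35).
The mode of Inverse-Gamma(a, b) is b/(a+1) = 31.35/8.5 ≈ 3.688.

σ̂²_MAP = 3.688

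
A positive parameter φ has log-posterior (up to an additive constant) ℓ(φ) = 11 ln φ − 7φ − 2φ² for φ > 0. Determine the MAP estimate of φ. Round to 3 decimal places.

φ̂_MAP = 1.000

ℓ'(φ) = 11/φ − 7 − 4φ. Setting this to zero and multiplying by φ: 4φ² + 7φ − 11 = 0.
φ = (−7 + √(7² + 4·4·11)) / (2·4) = (−7 + √225) / 8 = (−7 + 15)/8 = 1.
ℓ''(φ) = −11/φ² − 4 < 0, confirming a maximum.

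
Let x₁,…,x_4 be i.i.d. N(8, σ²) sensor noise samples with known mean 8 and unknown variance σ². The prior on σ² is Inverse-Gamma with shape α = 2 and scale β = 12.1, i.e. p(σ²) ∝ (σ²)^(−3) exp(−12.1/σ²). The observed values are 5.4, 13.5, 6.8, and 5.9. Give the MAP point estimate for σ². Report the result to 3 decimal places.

Sum of squared deviations about the known mean: SS = (5.4−8)² + (13.5−8)² + (6.8−8)² + (5.9−8)² = 42.86.
The Normal likelihood contributes (σ²)^(−n/2) exp(−SS/(2σ²)), so the posterior is Inverse-Gamma(α + n/2, β + SS/2) = Inverse-Gamma(4, 33.53).
The mode of Inverse-Gamma(a, b) is b/(a+1) = 33.53/5 ≈ 6.706.

σ̂²_MAP = 6.706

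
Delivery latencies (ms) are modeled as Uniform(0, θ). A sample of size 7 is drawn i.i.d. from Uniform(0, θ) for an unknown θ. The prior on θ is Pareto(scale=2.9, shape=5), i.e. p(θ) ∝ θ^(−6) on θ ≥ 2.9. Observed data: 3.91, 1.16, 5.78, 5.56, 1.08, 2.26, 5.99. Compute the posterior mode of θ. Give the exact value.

The Uniform(0, θ) likelihood is θ^(−n) for θ ≥ max(xᵢ), zero otherwise. Here max(xᵢ) = 5.99.
Posterior ∝ θ^(−6) · θ^(−7) = θ^(−13) on θ ≥ max(2.9, 5.99) = 5.99.
This density is strictly decreasing in θ, so the posterior mode lies at the lower boundary of the support.

θ̂_MAP = 5.99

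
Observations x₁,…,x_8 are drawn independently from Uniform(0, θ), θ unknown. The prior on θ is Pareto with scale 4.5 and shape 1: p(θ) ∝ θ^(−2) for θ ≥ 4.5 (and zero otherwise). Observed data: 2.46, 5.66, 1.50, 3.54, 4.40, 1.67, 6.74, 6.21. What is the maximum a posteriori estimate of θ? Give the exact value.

The Uniform(0, θ) likelihood is θ^(−n) for θ ≥ max(xᵢ), zero otherwise. Here max(xᵢ) = 6.74.
Posterior ∝ θ^(−2) · θ^(−8) = θ^(−10) on θ ≥ max(4.5, 6.74) = 6.74.
This density is strictly decreasing in θ, so the posterior mode lies at the lower boundary of the support.

θ̂_MAP = 6.74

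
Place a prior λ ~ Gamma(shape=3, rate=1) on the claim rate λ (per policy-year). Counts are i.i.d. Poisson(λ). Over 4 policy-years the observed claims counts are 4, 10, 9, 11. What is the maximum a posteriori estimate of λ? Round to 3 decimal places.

λ̂_MAP = 7.200

Σxᵢ = 4+10+9+11 = 34, with n = 4.
Posterior ∝ λ^2e^(−1λ) · λ^34e^(−4λ) = λ^36e^(−5λ), i.e. Gamma(shape=37, rate=5).
The mode of a Gamma(a, b) with a ≥ 1 (shape–rate) is (a−1)/b = 36/5 ≈ 7.200.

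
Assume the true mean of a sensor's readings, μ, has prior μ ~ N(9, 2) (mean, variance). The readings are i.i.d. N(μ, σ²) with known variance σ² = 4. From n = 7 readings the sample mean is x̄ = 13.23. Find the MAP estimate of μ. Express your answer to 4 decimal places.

μ̂_MAP = 12.2900

n = 7, x̄ = 13.23.
For a Normal prior and Normal likelihood with known variance, the posterior is Normal; its mode equals its mean, the precision-weighted average.
Prior precision 1/σ₀² = 1/2 = 0.5; data precision n/σ² = 7/4 = 1.75.
μ̂ = (0.5·9 + 1.75·13.23) / (0.5 + 1.75) = 27.6525/2.25 = 12.2900.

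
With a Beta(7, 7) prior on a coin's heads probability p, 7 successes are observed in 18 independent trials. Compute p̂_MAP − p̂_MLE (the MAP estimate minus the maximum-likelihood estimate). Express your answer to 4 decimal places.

MAP − MLE = 0.0444

Posterior is Beta(14, 18); MAP = (14−1)/(32−2) = 13/30 ≈ 0.43333.
MLE ignores the prior: p̂_MLE = k/n = 7/18 ≈ 0.38889.
Difference = 13/30 − 7/18 = 2/45 ≈ 0.0444.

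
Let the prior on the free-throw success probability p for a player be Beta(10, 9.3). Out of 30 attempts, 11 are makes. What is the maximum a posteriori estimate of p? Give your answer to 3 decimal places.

p̂_MAP = 0.423

Prior: Beta(10, 9.3).
Data: 11 successes in 30 trials. The binomial likelihood contributes p^11(1−p)^19, so the posterior is Beta(10+11, 9.3+19) = Beta(21, 28.3).
For Beta(a, b) with a, b > 1 the mode is (a−1)/(a+b−2) = 20/47.3 ≈ 0.423.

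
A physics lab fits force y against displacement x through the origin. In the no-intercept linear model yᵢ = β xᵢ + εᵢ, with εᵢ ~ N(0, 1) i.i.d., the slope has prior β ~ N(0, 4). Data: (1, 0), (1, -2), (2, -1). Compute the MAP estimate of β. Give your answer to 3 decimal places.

β̂_MAP = -0.640

log p(β | y) = −Σ(yᵢ − βxᵢ)²/(2·1) − β²/(2·4) + const.
Setting the derivative to zero: Σxᵢ(yᵢ − βxᵢ)/1 − β/4 = 0, so β = Σxᵢyᵢ / (Σxᵢ² + σ²/τ²).
Σxᵢyᵢ = 1·0 + 1·(-2) + 2·(-1) = -4; Σxᵢ² = 6; σ²/τ² = 0.25.
β̂_MAP = -4 / (6 + 0.25) = (-4)/6.25 ≈ -0.640.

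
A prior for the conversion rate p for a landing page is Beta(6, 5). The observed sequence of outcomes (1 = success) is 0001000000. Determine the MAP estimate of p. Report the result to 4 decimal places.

Prior: Beta(6, 5).
Data: 1 success in 10 trials (from the sequence). The binomial likelihood contributes p(1−p)^9, so the posterior is Beta(6+1, 5+9) = Beta(7, 14).
For Beta(a, b) with a, b > 1 the mode is (a−1)/(a+b−2) = 6/19 ≈ 0.3158.

p̂_MAP = 0.3158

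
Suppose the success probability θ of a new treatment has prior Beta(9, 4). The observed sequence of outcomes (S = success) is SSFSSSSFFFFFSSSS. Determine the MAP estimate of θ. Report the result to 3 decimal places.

θ̂_MAP = 0.667

Prior: Beta(9, 4).
Data: 10 successes in 16 trials (from the sequence). The binomial likelihood contributes θ^10(1−θ)^6, so the posterior is Beta(9+10, 4+6) = Beta(19, 10).
For Beta(a, b) with a, b > 1 the mode is (a−1)/(a+b−2) = 18/27 ≈ 0.667.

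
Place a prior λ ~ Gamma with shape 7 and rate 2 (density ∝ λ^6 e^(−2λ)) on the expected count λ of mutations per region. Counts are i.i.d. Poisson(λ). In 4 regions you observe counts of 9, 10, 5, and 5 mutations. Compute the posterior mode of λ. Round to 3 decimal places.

Σxᵢ = 9+10+5+5 = 29, with n = 4.
Posterior ∝ λ^6e^(−2λ) · λ^29e^(−4λ) = λ^35e^(−6λ), i.e. Gamma(shape=36, rate=6).
The mode of a Gamma(a, b) with a ≥ 1 (shape–rate) is (a−1)/b = 35/6 ≈ 5.833.

λ̂_MAP = 5.833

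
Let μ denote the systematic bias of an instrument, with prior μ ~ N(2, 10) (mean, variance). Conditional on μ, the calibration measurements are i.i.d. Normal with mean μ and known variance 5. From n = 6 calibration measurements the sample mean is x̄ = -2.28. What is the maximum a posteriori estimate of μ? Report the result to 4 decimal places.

μ̂_MAP = -1.9508

n = 6, x̄ = -2.28.
For a Normal prior and Normal likelihood with known variance, the posterior is Normal; its mode equals its mean, the precision-weighted average.
Prior precision 1/σ₀² = 1/10 = 0.1; data precision n/σ² = 6/5 = 1.2.
μ̂ = (0.1·2 + 1.2·(-2.28)) / (0.1 + 1.2) = (-2.536)/1.3 = -634/325 ≈ -1.9508.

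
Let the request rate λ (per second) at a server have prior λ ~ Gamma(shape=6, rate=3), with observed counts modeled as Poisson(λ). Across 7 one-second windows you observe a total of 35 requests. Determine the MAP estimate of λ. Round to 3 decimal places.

Σxᵢ = 35, n = 7.
Posterior ∝ λ^5e^(−3λ) · λ^35e^(−7λ) = λ^40e^(−10λ), i.e. Gamma(shape=41, rate=10).
The mode of a Gamma(a, b) with a ≥ 1 (shape–rate) is (a−1)/b = 40/10 ≈ 4.000.

λ̂_MAP = 4.000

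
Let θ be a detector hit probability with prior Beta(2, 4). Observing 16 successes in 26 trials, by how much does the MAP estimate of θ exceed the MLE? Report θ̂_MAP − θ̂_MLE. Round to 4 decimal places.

MAP − MLE = -0.0487

Posterior is Beta(18, 14); MAP = (18−1)/(32−2) = 17/30 ≈ 0.56667.
MLE ignores the prior: θ̂_MLE = k/n = 16/26 ≈ 0.61538.
Difference = 17/30 − 16/26 = -19/390 ≈ -0.0487.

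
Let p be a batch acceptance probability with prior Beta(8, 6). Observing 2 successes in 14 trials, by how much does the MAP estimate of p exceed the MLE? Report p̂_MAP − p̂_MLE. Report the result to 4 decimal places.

MAP − MLE = 0.2033

Posterior is Beta(10, 18); MAP = (10−1)/(28−2) = 9/26 ≈ 0.34615.
MLE ignores the prior: p̂_MLE = k/n = 2/14 ≈ 0.14286.
Difference = 9/26 − 2/14 = 37/182 ≈ 0.2033.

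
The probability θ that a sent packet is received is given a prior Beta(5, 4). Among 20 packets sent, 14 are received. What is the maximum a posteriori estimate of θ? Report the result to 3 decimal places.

θ̂_MAP = 0.667

Prior: Beta(5, 4).
Data: 14 successes in 20 trials. The binomial likelihood contributes θ^14(1−θ)^6, so the posterior is Beta(5+14, 4+6) = Beta(19, 10).
For Beta(a, b) with a, b > 1 the mode is (a−1)/(a+b−2) = 18/27 ≈ 0.667.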